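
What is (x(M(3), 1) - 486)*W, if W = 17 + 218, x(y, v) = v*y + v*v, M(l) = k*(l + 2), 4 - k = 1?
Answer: -110450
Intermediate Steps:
k = 3 (k = 4 - 1*1 = 4 - 1 = 3)
M(l) = 6 + 3*l (M(l) = 3*(l + 2) = 3*(2 + l) = 6 + 3*l)
x(y, v) = v² + v*y (x(y, v) = v*y + v² = v² + v*y)
W = 235
(x(M(3), 1) - 486)*W = (1*(1 + (6 + 3*3)) - 486)*235 = (1*(1 + (6 + 9)) - 486)*235 = (1*(1 + 15) - 486)*235 = (1*16 - 486)*235 = (16 - 486)*235 = -470*235 = -110450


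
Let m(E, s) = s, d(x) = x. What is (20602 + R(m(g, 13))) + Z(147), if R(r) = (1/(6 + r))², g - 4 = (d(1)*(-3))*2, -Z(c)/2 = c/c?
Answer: 7436601/361 ≈ 20600.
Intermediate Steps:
Z(c) = -2 (Z(c) = -2*c/c = -2*1 = -2)
g = -2 (g = 4 + (1*(-3))*2 = 4 - 3*2 = 4 - 6 = -2)
R(r) = (6 + r)⁻²
(20602 + R(m(g, 13))) + Z(147) = (20602 + (6 + 13)⁻²) - 2 = (20602 + 19⁻²) - 2 = (20602 + 1/361) - 2 = 7437323/361 - 2 = 7436601/361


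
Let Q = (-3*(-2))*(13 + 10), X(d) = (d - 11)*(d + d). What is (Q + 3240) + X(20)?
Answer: 3738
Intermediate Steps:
X(d) = 2*d*(-11 + d) (X(d) = (-11 + d)*(2*d) = 2*d*(-11 + d))
Q = 138 (Q = 6*23 = 138)
(Q + 3240) + X(20) = (138 + 3240) + 2*20*(-11 + 20) = 3378 + 2*20*9 = 3378 + 360 = 3738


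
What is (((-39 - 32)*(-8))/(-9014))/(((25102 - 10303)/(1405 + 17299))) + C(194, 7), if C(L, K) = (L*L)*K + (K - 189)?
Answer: 17559864902174/66699093 ≈ 2.6327e+5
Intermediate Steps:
C(L, K) = -189 + K + K*L**2 (C(L, K) = L**2*K + (-189 + K) = K*L**2 + (-189 + K) = -189 + K + K*L**2)
(((-39 - 32)*(-8))/(-9014))/(((25102 - 10303)/(1405 + 17299))) + C(194, 7) = (((-39 - 32)*(-8))/(-9014))/(((25102 - 10303)/(1405 + 17299))) + (-189 + 7 + 7*194**2) = (-71*(-8)*(-1/9014))/((14799/18704)) + (-189 + 7 + 7*37636) = (568*(-1/9014))/((14799*(1/18704))) + (-189 + 7 + 263452) = -284/(4507*14799/18704) + 263270 = -284/4507*18704/14799 + 263270 = -5311936/66699093 + 263270 = 17559864902174/66699093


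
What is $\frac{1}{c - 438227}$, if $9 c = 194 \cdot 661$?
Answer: $- \frac{9}{3815809} \approx -2.3586 \cdot 10^{-6}$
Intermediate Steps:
$c = \frac{128234}{9}$ ($c = \frac{194 \cdot 661}{9} = \frac{1}{9} \cdot 128234 = \frac{128234}{9} \approx 14248.0$)
$\frac{1}{c - 438227} = \frac{1}{\frac{128234}{9} - 438227} = \frac{1}{- \frac{3815809}{9}} = - \frac{9}{3815809}$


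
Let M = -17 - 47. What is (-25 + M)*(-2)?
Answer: 178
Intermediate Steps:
M = -64
(-25 + M)*(-2) = (-25 - 64)*(-2) = -89*(-2) = 178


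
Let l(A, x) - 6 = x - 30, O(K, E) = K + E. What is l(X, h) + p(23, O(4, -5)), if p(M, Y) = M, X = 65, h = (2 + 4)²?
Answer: 35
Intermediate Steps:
O(K, E) = E + K
h = 36 (h = 6² = 36)
l(A, x) = -24 + x (l(A, x) = 6 + (x - 30) = 6 + (-30 + x) = -24 + x)
l(X, h) + p(23, O(4, -5)) = (-24 + 36) + 23 = 12 + 23 = 35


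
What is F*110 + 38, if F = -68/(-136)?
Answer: 93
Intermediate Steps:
F = ½ (F = -68*(-1/136) = ½ ≈ 0.50000)
F*110 + 38 = (½)*110 + 38 = 55 + 38 = 93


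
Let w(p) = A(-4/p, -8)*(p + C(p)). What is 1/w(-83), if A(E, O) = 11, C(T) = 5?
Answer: -1/858 ≈ -0.0011655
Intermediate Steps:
w(p) = 55 + 11*p (w(p) = 11*(p + 5) = 11*(5 + p) = 55 + 11*p)
1/w(-83) = 1/(55 + 11*(-83)) = 1/(55 - 913) = 1/(-858) = -1/858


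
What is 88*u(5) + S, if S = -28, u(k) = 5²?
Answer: 2172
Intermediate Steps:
u(k) = 25
88*u(5) + S = 88*25 - 28 = 2200 - 28 = 2172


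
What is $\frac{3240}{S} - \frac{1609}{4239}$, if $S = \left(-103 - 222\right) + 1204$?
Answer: $\frac{4106683}{1242027} \approx 3.3064$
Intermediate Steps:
$S = 879$ ($S = \left(-103 - 222\right) + 1204 = -325 + 1204 = 879$)
$\frac{3240}{S} - \frac{1609}{4239} = \frac{3240}{879} - \frac{1609}{4239} = 3240 \cdot \frac{1}{879} - \frac{1609}{4239} = \frac{1080}{293} - \frac{1609}{4239} = \frac{4106683}{1242027}$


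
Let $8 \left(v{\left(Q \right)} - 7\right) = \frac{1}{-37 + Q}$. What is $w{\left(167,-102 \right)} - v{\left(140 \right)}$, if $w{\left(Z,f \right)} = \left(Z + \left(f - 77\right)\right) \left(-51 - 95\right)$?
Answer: $\frac{1437879}{824} \approx 1745.0$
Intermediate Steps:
$w{\left(Z,f \right)} = 11242 - 146 Z - 146 f$ ($w{\left(Z,f \right)} = \left(Z + \left(-77 + f\right)\right) \left(-146\right) = \left(-77 + Z + f\right) \left(-146\right) = 11242 - 146 Z - 146 f$)
$v{\left(Q \right)} = 7 + \frac{1}{8 \left(-37 + Q\right)}$
$w{\left(167,-102 \right)} - v{\left(140 \right)} = \left(11242 - 24382 - -14892\right) - \frac{-2071 + 56 \cdot 140}{8 \left(-37 + 140\right)} = \left(11242 - 24382 + 14892\right) - \frac{-2071 + 7840}{8 \cdot 103} = 1752 - \frac{1}{8} \cdot \frac{1}{103} \cdot 5769 = 1752 - \frac{5769}{824} = \frac{1437879}{824}$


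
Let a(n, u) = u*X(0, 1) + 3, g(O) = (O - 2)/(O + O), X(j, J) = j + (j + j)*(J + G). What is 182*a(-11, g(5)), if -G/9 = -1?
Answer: 546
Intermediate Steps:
G = 9 (G = -9*(-1) = 9)
X(j, J) = j + 2*j*(9 + J) (X(j, J) = j + (j + j)*(J + 9) = j + (2*j)*(9 + J) = j + 2*j*(9 + J))
g(O) = (-2 + O)/(2*O) (g(O) = (-2 + O)/((2*O)) = (-2 + O)*(1/(2*O)) = (-2 + O)/(2*O))
a(n, u) = 3 (a(n, u) = u*(0*(19 + 2*1)) + 3 = u*(0*(19 + 2)) + 3 = u*(0*21) + 3 = u*0 + 3 = 0 + 3 = 3)
182*a(-11, g(5)) = 182*3 = 546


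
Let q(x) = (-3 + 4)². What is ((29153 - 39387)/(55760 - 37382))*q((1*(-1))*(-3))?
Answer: -5117/9189 ≈ -0.55686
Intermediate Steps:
q(x) = 1 (q(x) = 1² = 1)
((29153 - 39387)/(55760 - 37382))*q((1*(-1))*(-3)) = ((29153 - 39387)/(55760 - 37382))*1 = -10234/18378*1 = -10234*1/18378*1 = -5117/9189*1 = -5117/9189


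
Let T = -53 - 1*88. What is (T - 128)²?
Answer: 72361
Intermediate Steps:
T = -141 (T = -53 - 88 = -141)
(T - 128)² = (-141 - 128)² = (-269)² = 72361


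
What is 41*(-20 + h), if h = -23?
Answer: -1763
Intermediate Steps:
41*(-20 + h) = 41*(-20 - 23) = 41*(-43) = -1763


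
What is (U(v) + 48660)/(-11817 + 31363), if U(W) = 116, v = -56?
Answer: 24388/9773 ≈ 2.4954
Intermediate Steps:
(U(v) + 48660)/(-11817 + 31363) = (116 + 48660)/(-11817 + 31363) = 48776/19546 = 48776*(1/19546) = 24388/9773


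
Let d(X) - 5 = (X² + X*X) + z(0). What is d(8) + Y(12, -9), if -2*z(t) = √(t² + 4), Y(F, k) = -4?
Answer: 128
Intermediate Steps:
z(t) = -√(4 + t²)/2 (z(t) = -√(t² + 4)/2 = -√(4 + t²)/2)
d(X) = 4 + 2*X² (d(X) = 5 + ((X² + X*X) - √(4 + 0²)/2) = 5 + ((X² + X²) - √(4 + 0)/2) = 5 + (2*X² - √4/2) = 5 + (2*X² - ½*2) = 5 + (2*X² - 1) = 5 + (-1 + 2*X²) = 4 + 2*X²)
d(8) + Y(12, -9) = (4 + 2*8²) - 4 = (4 + 2*64) - 4 = (4 + 128) - 4 = 132 - 4 = 128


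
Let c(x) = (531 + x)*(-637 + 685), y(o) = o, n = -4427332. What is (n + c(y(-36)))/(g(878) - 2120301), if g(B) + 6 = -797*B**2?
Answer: 4403572/616514855 ≈ 0.0071427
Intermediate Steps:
c(x) = 25488 + 48*x (c(x) = (531 + x)*48 = 25488 + 48*x)
g(B) = -6 - 797*B**2
(n + c(y(-36)))/(g(878) - 2120301) = (-4427332 + (25488 + 48*(-36)))/((-6 - 797*878**2) - 2120301) = (-4427332 + (25488 - 1728))/((-6 - 797*770884) - 2120301) = (-4427332 + 23760)/((-6 - 614394548) - 2120301) = -4403572/(-614394554 - 2120301) = -4403572/(-616514855) = -4403572*(-1/616514855) = 4403572/616514855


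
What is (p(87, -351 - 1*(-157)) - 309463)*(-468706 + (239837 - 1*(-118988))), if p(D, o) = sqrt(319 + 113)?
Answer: 34004103903 - 1318572*sqrt(3) ≈ 3.4002e+10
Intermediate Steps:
p(D, o) = 12*sqrt(3) (p(D, o) = sqrt(432) = 12*sqrt(3))
(p(87, -351 - 1*(-157)) - 309463)*(-468706 + (239837 - 1*(-118988))) = (12*sqrt(3) - 309463)*(-468706 + (239837 - 1*(-118988))) = (-309463 + 12*sqrt(3))*(-468706 + (239837 + 118988)) = (-309463 + 12*sqrt(3))*(-468706 + 358825) = (-309463 + 12*sqrt(3))*(-109881) = 34004103903 - 1318572*sqrt(3)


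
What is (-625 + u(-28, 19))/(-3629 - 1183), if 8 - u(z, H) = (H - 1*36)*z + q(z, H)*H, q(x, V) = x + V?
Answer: 461/2406 ≈ 0.19160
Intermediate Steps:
q(x, V) = V + x
u(z, H) = 8 - H*(H + z) - z*(-36 + H) (u(z, H) = 8 - ((H - 1*36)*z + (H + z)*H) = 8 - ((H - 36)*z + H*(H + z)) = 8 - ((-36 + H)*z + H*(H + z)) = 8 - (z*(-36 + H) + H*(H + z)) = 8 - (H*(H + z) + z*(-36 + H)) = 8 + (-H*(H + z) - z*(-36 + H)) = 8 - H*(H + z) - z*(-36 + H))
(-625 + u(-28, 19))/(-3629 - 1183) = (-625 + (8 + 36*(-28) - 1*19*(-28) - 1*19*(19 - 28)))/(-3629 - 1183) = (-625 + (8 - 1008 + 532 - 1*19*(-9)))/(-4812) = (-625 + (8 - 1008 + 532 + 171))*(-1/4812) = (-625 - 297)*(-1/4812) = -922*(-1/4812) = 461/2406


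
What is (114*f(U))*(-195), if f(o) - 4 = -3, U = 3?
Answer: -22230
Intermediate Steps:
f(o) = 1 (f(o) = 4 - 3 = 1)
(114*f(U))*(-195) = (114*1)*(-195) = 114*(-195) = -22230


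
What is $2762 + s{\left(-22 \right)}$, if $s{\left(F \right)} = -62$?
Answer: $2700$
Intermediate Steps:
$2762 + s{\left(-22 \right)} = 2762 - 62 = 2700$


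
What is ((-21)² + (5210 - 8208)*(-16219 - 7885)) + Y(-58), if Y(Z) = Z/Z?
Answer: 72264234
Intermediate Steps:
Y(Z) = 1
((-21)² + (5210 - 8208)*(-16219 - 7885)) + Y(-58) = ((-21)² + (5210 - 8208)*(-16219 - 7885)) + 1 = (441 - 2998*(-24104)) + 1 = (441 + 72263792) + 1 = 72264233 + 1 = 72264234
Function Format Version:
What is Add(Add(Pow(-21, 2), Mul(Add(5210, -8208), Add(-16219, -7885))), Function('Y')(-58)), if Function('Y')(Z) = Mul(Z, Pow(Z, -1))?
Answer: 72264234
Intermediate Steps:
Function('Y')(Z) = 1
Add(Add(Pow(-21, 2), Mul(Add(5210, -8208), Add(-16219, -7885))), Function('Y')(-58)) = Add(Add(Pow(-21, 2), Mul(Add(5210, -8208), Add(-16219, -7885))), 1) = Add(Add(441, Mul(-2998, -24104)), 1) = Add(Add(441, 72263792), 1) = Add(72264233, 1) = 72264234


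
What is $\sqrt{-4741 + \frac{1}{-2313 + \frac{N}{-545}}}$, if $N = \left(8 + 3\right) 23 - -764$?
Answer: $\frac{i \sqrt{838440451281606}}{420534} \approx 68.855 i$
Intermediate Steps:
$N = 1017$ ($N = 11 \cdot 23 + 764 = 253 + 764 = 1017$)
$\sqrt{-4741 + \frac{1}{-2313 + \frac{N}{-545}}} = \sqrt{-4741 + \frac{1}{-2313 + \frac{1017}{-545}}} = \sqrt{-4741 + \frac{1}{-2313 + 1017 \left(- \frac{1}{545}\right)}} = \sqrt{-4741 + \frac{1}{-2313 - \frac{1017}{545}}} = \sqrt{-4741 + \frac{1}{- \frac{1261602}{545}}} = \sqrt{-4741 - \frac{545}{1261602}} = \sqrt{- \frac{5981255627}{1261602}} = \frac{i \sqrt{838440451281606}}{420534}$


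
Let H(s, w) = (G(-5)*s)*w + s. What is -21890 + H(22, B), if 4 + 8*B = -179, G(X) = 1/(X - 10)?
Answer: -436689/20 ≈ -21834.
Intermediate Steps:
G(X) = 1/(-10 + X)
B = -183/8 (B = -½ + (⅛)*(-179) = -½ - 179/8 = -183/8 ≈ -22.875)
H(s, w) = s - s*w/15 (H(s, w) = (s/(-10 - 5))*w + s = (s/(-15))*w + s = (-s/15)*w + s = -s*w/15 + s = s - s*w/15)
-21890 + H(22, B) = -21890 + (1/15)*22*(15 - 1*(-183/8)) = -21890 + (1/15)*22*(15 + 183/8) = -21890 + (1/15)*22*(303/8) = -21890 + 1111/20 = -436689/20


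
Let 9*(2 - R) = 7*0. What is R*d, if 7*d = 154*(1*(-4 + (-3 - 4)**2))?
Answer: 1980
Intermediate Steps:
d = 990 (d = (154*(1*(-4 + (-3 - 4)**2)))/7 = (154*(1*(-4 + (-7)**2)))/7 = (154*(1*(-4 + 49)))/7 = (154*(1*45))/7 = (154*45)/7 = (1/7)*6930 = 990)
R = 2 (R = 2 - 7*0/9 = 2 - 1/9*0 = 2 + 0 = 2)
R*d = 2*990 = 1980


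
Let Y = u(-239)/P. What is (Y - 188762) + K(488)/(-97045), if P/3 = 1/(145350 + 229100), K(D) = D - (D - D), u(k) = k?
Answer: -8739856786084/291135 ≈ -3.0020e+7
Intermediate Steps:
K(D) = D (K(D) = D - 1*0 = D + 0 = D)
P = 3/374450 (P = 3/(145350 + 229100) = 3/374450 ≈ 8.0117e-6)
Y = -89493550/3 (Y = -239/3/374450 = -239*374450/3 = -89493550/3 ≈ -2.9831e+7)
(Y - 188762) + K(488)/(-97045) = (-89493550/3 - 188762) + 488/(-97045) = -90059836/3 + 488*(-1/97045) = -90059836/3 - 488/97045 = -8739856786084/291135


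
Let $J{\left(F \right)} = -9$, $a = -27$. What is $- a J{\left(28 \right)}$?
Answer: $-243$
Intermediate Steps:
$- a J{\left(28 \right)} = - \left(-27\right) \left(-9\right) = \left(-1\right) 243 = -243$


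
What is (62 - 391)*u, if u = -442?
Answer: 145418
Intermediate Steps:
(62 - 391)*u = (62 - 391)*(-442) = -329*(-442) = 145418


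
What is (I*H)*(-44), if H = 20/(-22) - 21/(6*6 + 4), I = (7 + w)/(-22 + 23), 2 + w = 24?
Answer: 18299/10 ≈ 1829.9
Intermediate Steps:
w = 22 (w = -2 + 24 = 22)
I = 29 (I = (7 + 22)/(-22 + 23) = 29/1 = 29*1 = 29)
H = -631/440 (H = 20*(-1/22) - 21/(36 + 4) = -10/11 - 21/40 = -631/440 ≈ -1.4341)
(I*H)*(-44) = (29*(-631/440))*(-44) = -18299/440*(-44) = 18299/10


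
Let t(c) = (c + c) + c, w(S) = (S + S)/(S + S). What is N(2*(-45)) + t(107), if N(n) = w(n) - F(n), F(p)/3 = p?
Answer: 592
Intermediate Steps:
w(S) = 1 (w(S) = (2*S)/((2*S)) = (2*S)*(1/(2*S)) = 1)
F(p) = 3*p
t(c) = 3*c (t(c) = 2*c + c = 3*c)
N(n) = 1 - 3*n
N(2*(-45)) + t(107) = (1 - 6*(-45)) + 3*107 = (1 - 3*(-90)) + 321 = (1 + 270) + 321 = 271 + 321 = 592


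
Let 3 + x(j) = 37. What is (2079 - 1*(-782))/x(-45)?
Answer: 2861/34 ≈ 84.147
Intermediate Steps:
x(j) = 34 (x(j) = -3 + 37 = 34)
(2079 - 1*(-782))/x(-45) = (2079 - 1*(-782))/34 = (2079 + 782)*(1/34) = 2861*(1/34) = 2861/34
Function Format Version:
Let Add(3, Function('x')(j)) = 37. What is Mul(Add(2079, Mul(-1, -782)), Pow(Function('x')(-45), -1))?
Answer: Rational(2861, 34) ≈ 84.147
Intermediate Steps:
Function('x')(j) = 34 (Function('x')(j) = Add(-3, 37) = 34)
Mul(Add(2079, Mul(-1, -782)), Pow(Function('x')(-45), -1)) = Mul(Add(2079, Mul(-1, -782)), Pow(34, -1)) = Mul(Add(2079, 782), Rational(1, 34)) = Mul(2861, Rational(1, 34)) = Rational(2861, 34)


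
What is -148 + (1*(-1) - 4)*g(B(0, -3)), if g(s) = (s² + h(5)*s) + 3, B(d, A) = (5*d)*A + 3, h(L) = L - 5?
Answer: -208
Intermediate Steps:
h(L) = -5 + L
B(d, A) = 3 + 5*A*d (B(d, A) = 5*A*d + 3 = 3 + 5*A*d)
g(s) = 3 + s² (g(s) = (s² + (-5 + 5)*s) + 3 = (s² + 0*s) + 3 = (s² + 0) + 3 = s² + 3 = 3 + s²)
-148 + (1*(-1) - 4)*g(B(0, -3)) = -148 + (1*(-1) - 4)*(3 + (3 + 5*(-3)*0)²) = -148 + (-1 - 4)*(3 + (3 + 0)²) = -148 - 5*(3 + 3²) = -148 - 5*(3 + 9) = -148 - 5*12 = -148 - 60 = -208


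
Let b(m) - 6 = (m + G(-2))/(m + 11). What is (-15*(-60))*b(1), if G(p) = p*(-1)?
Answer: 5625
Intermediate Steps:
G(p) = -p
b(m) = 6 + (2 + m)/(11 + m) (b(m) = 6 + (m - 1*(-2))/(m + 11) = 6 + (m + 2)/(11 + m) = 6 + (2 + m)/(11 + m))
(-15*(-60))*b(1) = (-15*(-60))*((68 + 7*1)/(11 + 1)) = 900*((68 + 7)/12) = 900*((1/12)*75) = 900*(25/4) = 5625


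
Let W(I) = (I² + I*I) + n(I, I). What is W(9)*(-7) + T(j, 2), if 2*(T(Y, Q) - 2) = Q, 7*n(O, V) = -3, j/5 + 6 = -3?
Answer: -1128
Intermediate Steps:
j = -45 (j = -30 + 5*(-3) = -30 - 15 = -45)
n(O, V) = -3/7 (n(O, V) = (⅐)*(-3) = -3/7)
T(Y, Q) = 2 + Q/2
W(I) = -3/7 + 2*I² (W(I) = (I² + I*I) - 3/7 = (I² + I²) - 3/7 = 2*I² - 3/7 = -3/7 + 2*I²)
W(9)*(-7) + T(j, 2) = (-3/7 + 2*9²)*(-7) + (2 + (½)*2) = (-3/7 + 2*81)*(-7) + (2 + 1) = (-3/7 + 162)*(-7) + 3 = (1131/7)*(-7) + 3 = -1131 + 3 = -1128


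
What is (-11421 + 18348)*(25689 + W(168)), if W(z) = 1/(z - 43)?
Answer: 22243469802/125 ≈ 1.7795e+8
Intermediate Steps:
W(z) = 1/(-43 + z)
(-11421 + 18348)*(25689 + W(168)) = (-11421 + 18348)*(25689 + 1/(-43 + 168)) = 6927*(25689 + 1/125) = 6927*(3211126/125) = 22243469802/125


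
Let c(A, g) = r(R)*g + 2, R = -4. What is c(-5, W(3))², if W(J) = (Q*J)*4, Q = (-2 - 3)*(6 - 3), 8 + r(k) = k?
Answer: 4674244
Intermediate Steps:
r(k) = -8 + k
Q = -15 (Q = -5*3 = -15)
W(J) = -60*J (W(J) = -15*J*4 = -60*J)
c(A, g) = 2 - 12*g (c(A, g) = (-8 - 4)*g + 2 = -12*g + 2 = 2 - 12*g)
c(-5, W(3))² = (2 - (-720)*3)² = (2 - 12*(-180))² = (2 + 2160)² = 2162² = 4674244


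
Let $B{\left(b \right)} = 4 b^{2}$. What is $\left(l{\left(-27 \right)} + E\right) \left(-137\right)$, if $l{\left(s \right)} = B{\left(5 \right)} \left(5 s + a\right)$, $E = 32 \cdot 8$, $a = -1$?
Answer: $1828128$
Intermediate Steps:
$E = 256$
$l{\left(s \right)} = -100 + 500 s$ ($l{\left(s \right)} = 4 \cdot 5^{2} \left(5 s - 1\right) = 4 \cdot 25 \left(-1 + 5 s\right) = 100 \left(-1 + 5 s\right) = -100 + 500 s$)
$\left(l{\left(-27 \right)} + E\right) \left(-137\right) = \left(\left(-100 + 500 \left(-27\right)\right) + 256\right) \left(-137\right) = \left(\left(-100 - 13500\right) + 256\right) \left(-137\right) = \left(-13600 + 256\right) \left(-137\right) = \left(-13344\right) \left(-137\right) = 1828128$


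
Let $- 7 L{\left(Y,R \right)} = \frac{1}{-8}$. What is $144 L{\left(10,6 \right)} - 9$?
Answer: $- \frac{45}{7} \approx -6.4286$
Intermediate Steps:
$L{\left(Y,R \right)} = \frac{1}{56}$ ($L{\left(Y,R \right)} = - \frac{1}{7 \left(-8\right)} = \left(- \frac{1}{7}\right) \left(- \frac{1}{8}\right) = \frac{1}{56}$)
$144 L{\left(10,6 \right)} - 9 = 144 \cdot \frac{1}{56} - 9 = \frac{18}{7} - 9 = - \frac{45}{7}$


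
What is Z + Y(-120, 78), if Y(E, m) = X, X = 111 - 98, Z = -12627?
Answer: -12614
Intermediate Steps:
X = 13
Y(E, m) = 13
Z + Y(-120, 78) = -12627 + 13 = -12614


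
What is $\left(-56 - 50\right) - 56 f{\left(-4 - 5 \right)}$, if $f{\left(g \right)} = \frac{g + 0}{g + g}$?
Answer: $-134$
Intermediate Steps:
$f{\left(g \right)} = \frac{1}{2}$ ($f{\left(g \right)} = \frac{g}{2 g} = g \frac{1}{2 g} = \frac{1}{2}$)
$\left(-56 - 50\right) - 56 f{\left(-4 - 5 \right)} = \left(-56 - 50\right) - 28 = -106 - 28 = -134$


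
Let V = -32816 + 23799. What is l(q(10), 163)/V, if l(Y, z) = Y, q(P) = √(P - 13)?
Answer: -I*√3/9017 ≈ -0.00019209*I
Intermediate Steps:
q(P) = √(-13 + P)
V = -9017
l(q(10), 163)/V = √(-13 + 10)/(-9017) = √(-3)*(-1/9017) = (I*√3)*(-1/9017) = -I*√3/9017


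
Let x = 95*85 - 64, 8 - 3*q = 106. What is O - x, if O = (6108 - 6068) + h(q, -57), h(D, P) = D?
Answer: -24011/3 ≈ -8003.7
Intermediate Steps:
q = -98/3 (q = 8/3 - 1/3*106 = 8/3 - 106/3 = -98/3 ≈ -32.667)
x = 8011 (x = 8075 - 64 = 8011)
O = 22/3 (O = (6108 - 6068) - 98/3 = 40 - 98/3 = 22/3 ≈ 7.3333)
O - x = 22/3 - 1*8011 = 22/3 - 8011 = -24011/3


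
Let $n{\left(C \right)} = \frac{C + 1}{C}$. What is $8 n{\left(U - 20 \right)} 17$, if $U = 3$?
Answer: $128$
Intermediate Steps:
$n{\left(C \right)} = \frac{1 + C}{C}$
$8 n{\left(U - 20 \right)} 17 = 8 \frac{1 + \left(3 - 20\right)}{3 - 20} \cdot 17 = 8 \frac{1 - 17}{-17} \cdot 17 = 8 \left(\left(- \frac{1}{17}\right) \left(-16\right)\right) 17 = 8 \cdot \frac{16}{17} \cdot 17 = \frac{128}{17} \cdot 17 = 128$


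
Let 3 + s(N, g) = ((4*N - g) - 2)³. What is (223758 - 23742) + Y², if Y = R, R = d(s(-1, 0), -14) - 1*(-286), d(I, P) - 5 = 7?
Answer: 288820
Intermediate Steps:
s(N, g) = -3 + (-2 - g + 4*N)³ (s(N, g) = -3 + ((4*N - g) - 2)³ = -3 + ((-g + 4*N) - 2)³ = -3 + (-2 - g + 4*N)³)
d(I, P) = 12 (d(I, P) = 5 + 7 = 12)
R = 298 (R = 12 - 1*(-286) = 12 + 286 = 298)
Y = 298
(223758 - 23742) + Y² = (223758 - 23742) + 298² = 200016 + 88804 = 288820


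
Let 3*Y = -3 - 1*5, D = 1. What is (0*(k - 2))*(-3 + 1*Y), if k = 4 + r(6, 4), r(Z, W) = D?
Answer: 0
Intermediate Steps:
r(Z, W) = 1
k = 5 (k = 4 + 1 = 5)
Y = -8/3 (Y = (-3 - 1*5)/3 = (-3 - 5)/3 = (1/3)*(-8) = -8/3 ≈ -2.6667)
(0*(k - 2))*(-3 + 1*Y) = (0*(5 - 2))*(-3 + 1*(-8/3)) = (0*3)*(-3 - 8/3) = 0*(-17/3) = 0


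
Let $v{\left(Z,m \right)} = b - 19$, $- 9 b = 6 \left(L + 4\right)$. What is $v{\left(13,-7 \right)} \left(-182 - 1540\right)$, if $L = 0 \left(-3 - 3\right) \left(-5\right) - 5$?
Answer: $31570$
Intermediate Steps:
$L = -5$ ($L = 0 \left(\left(-6\right) \left(-5\right)\right) - 5 = 0 \cdot 30 - 5 = 0 - 5 = -5$)
$b = \frac{2}{3}$ ($b = - \frac{6 \left(-5 + 4\right)}{9} = - \frac{6 \left(-1\right)}{9} = \left(- \frac{1}{9}\right) \left(-6\right) = \frac{2}{3} \approx 0.66667$)
$v{\left(Z,m \right)} = - \frac{55}{3}$ ($v{\left(Z,m \right)} = \frac{2}{3} - 19 = - \frac{55}{3}$)
$v{\left(13,-7 \right)} \left(-182 - 1540\right) = - \frac{55 \left(-182 - 1540\right)}{3} = \left(- \frac{55}{3}\right) \left(-1722\right) = 31570$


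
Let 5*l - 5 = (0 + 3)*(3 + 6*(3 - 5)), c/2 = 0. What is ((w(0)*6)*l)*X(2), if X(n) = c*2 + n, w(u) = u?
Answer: 0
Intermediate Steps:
c = 0 (c = 2*0 = 0)
X(n) = n (X(n) = 0*2 + n = 0 + n = n)
l = -22/5 (l = 1 + ((0 + 3)*(3 + 6*(3 - 5)))/5 = 1 + (3*(3 + 6*(-2)))/5 = 1 + (3*(3 - 12))/5 = 1 + (3*(-9))/5 = 1 + (⅕)*(-27) = 1 - 27/5 = -22/5 ≈ -4.4000)
((w(0)*6)*l)*X(2) = ((0*6)*(-22/5))*2 = (0*(-22/5))*2 = 0*2 = 0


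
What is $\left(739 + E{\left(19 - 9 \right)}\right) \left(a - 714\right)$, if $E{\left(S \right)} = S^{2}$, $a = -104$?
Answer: $-686302$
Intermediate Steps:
$\left(739 + E{\left(19 - 9 \right)}\right) \left(a - 714\right) = \left(739 + \left(19 - 9\right)^{2}\right) \left(-104 - 714\right) = \left(739 + 10^{2}\right) \left(-818\right) = \left(739 + 100\right) \left(-818\right) = 839 \left(-818\right) = -686302$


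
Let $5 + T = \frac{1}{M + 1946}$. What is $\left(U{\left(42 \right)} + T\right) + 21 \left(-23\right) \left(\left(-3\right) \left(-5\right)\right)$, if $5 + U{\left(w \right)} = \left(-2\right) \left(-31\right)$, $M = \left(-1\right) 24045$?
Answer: $- \frac{158958108}{22099} \approx -7193.0$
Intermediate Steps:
$M = -24045$
$T = - \frac{110496}{22099}$ ($T = -5 + \frac{1}{-24045 + 1946} = -5 + \frac{1}{-22099} = -5 - \frac{1}{22099} = - \frac{110496}{22099} \approx -5.0$)
$U{\left(w \right)} = 57$ ($U{\left(w \right)} = -5 - -62 = -5 + 62 = 57$)
$\left(U{\left(42 \right)} + T\right) + 21 \left(-23\right) \left(\left(-3\right) \left(-5\right)\right) = \left(57 - \frac{110496}{22099}\right) + 21 \left(-23\right) \left(\left(-3\right) \left(-5\right)\right) = \frac{1149147}{22099} - 7245 = - \frac{158958108}{22099}$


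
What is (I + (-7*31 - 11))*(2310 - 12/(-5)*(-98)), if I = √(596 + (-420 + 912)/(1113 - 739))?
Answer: -2365272/5 + 10374*√20887526/935 ≈ -4.2235e+5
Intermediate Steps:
I = √20887526/187 (I = √(596 + 492/374) = √(596 + 492*(1/374)) = √(596 + 246/187) = √(111698/187) = √20887526/187 ≈ 24.440)
(I + (-7*31 - 11))*(2310 - 12/(-5)*(-98)) = (√20887526/187 + (-7*31 - 11))*(2310 - 12/(-5)*(-98)) = (√20887526/187 + (-217 - 11))*(2310 - 12*(-⅕)*(-98)) = (√20887526/187 - 228)*(2310 + (12/5)*(-98)) = (-228 + √20887526/187)*(2310 - 1176/5) = (-228 + √20887526/187)*(10374/5) = -2365272/5 + 10374*√20887526/935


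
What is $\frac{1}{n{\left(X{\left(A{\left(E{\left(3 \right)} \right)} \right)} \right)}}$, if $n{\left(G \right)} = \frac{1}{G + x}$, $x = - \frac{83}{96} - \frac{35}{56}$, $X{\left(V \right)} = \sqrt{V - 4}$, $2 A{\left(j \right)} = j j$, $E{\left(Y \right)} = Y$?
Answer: $- \frac{143}{96} + \frac{\sqrt{2}}{2} \approx -0.78248$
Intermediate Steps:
$A{\left(j \right)} = \frac{j^{2}}{2}$ ($A{\left(j \right)} = \frac{j j}{2} = \frac{j^{2}}{2}$)
$X{\left(V \right)} = \sqrt{-4 + V}$
$x = - \frac{143}{96}$ ($x = \left(-83\right) \frac{1}{96} - \frac{5}{8} = - \frac{83}{96} - \frac{5}{8} = - \frac{143}{96} \approx -1.4896$)
$n{\left(G \right)} = \frac{1}{- \frac{143}{96} + G}$ ($n{\left(G \right)} = \frac{1}{G - \frac{143}{96}} = \frac{1}{- \frac{143}{96} + G}$)
$\frac{1}{n{\left(X{\left(A{\left(E{\left(3 \right)} \right)} \right)} \right)}} = \frac{1}{96 \frac{1}{-143 + 96 \sqrt{-4 + \frac{3^{2}}{2}}}} = \frac{1}{96 \frac{1}{-143 + 96 \sqrt{-4 + \frac{1}{2} \cdot 9}}} = \frac{1}{96 \frac{1}{-143 + 96 \sqrt{-4 + \frac{9}{2}}}} = \frac{1}{96 \frac{1}{-143 + \frac{96}{\sqrt{2}}}} = \frac{1}{96 \frac{1}{-143 + 96 \frac{\sqrt{2}}{2}}} = \frac{1}{96 \frac{1}{-143 + 48 \sqrt{2}}} = - \frac{143}{96} + \frac{\sqrt{2}}{2}$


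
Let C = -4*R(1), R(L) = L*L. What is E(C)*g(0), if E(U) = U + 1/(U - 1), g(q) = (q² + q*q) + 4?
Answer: -84/5 ≈ -16.800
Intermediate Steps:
g(q) = 4 + 2*q² (g(q) = (q² + q²) + 4 = 2*q² + 4 = 4 + 2*q²)
R(L) = L²
C = -4 (C = -4*1² = -4*1 = -4)
E(U) = U + 1/(-1 + U)
E(C)*g(0) = ((1 + (-4)² - 1*(-4))/(-1 - 4))*(4 + 2*0²) = ((1 + 16 + 4)/(-5))*(4 + 2*0) = (-⅕*21)*(4 + 0) = -21/5*4 = -84/5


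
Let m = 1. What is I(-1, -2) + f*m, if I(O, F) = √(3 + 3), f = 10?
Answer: 10 + √6 ≈ 12.449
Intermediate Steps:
I(O, F) = √6
I(-1, -2) + f*m = √6 + 10*1 = √6 + 10 = 10 + √6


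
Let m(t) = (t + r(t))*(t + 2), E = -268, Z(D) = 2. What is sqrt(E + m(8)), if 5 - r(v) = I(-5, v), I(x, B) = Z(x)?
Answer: I*sqrt(158) ≈ 12.57*I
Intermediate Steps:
I(x, B) = 2
r(v) = 3 (r(v) = 5 - 1*2 = 5 - 2 = 3)
m(t) = (2 + t)*(3 + t) (m(t) = (t + 3)*(t + 2) = (3 + t)*(2 + t) = (2 + t)*(3 + t))
sqrt(E + m(8)) = sqrt(-268 + (6 + 8**2 + 5*8)) = sqrt(-268 + (6 + 64 + 40)) = sqrt(-268 + 110) = sqrt(-158) = I*sqrt(158)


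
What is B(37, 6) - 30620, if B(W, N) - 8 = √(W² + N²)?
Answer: -30612 + √1405 ≈ -30575.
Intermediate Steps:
B(W, N) = 8 + √(N² + W²) (B(W, N) = 8 + √(W² + N²) = 8 + √(N² + W²))
B(37, 6) - 30620 = (8 + √(6² + 37²)) - 30620 = (8 + √(36 + 1369)) - 30620 = (8 + √1405) - 30620 = -30612 + √1405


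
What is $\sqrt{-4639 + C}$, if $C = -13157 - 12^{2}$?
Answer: $2 i \sqrt{4485} \approx 133.94 i$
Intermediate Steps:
$C = -13301$ ($C = -13157 - 144 = -13301$)
$\sqrt{-4639 + C} = \sqrt{-4639 - 13301} = \sqrt{-17940} = 2 i \sqrt{4485}$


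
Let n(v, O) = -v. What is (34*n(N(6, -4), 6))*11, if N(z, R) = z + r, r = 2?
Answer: -2992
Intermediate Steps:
N(z, R) = 2 + z (N(z, R) = z + 2 = 2 + z)
(34*n(N(6, -4), 6))*11 = (34*(-(2 + 6)))*11 = (34*(-1*8))*11 = (34*(-8))*11 = -272*11 = -2992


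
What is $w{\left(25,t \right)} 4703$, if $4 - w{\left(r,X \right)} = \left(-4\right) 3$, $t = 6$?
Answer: $75248$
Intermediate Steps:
$w{\left(r,X \right)} = 16$ ($w{\left(r,X \right)} = 4 - \left(-4\right) 3 = 4 - -12 = 4 + 12 = 16$)
$w{\left(25,t \right)} 4703 = 16 \cdot 4703 = 75248$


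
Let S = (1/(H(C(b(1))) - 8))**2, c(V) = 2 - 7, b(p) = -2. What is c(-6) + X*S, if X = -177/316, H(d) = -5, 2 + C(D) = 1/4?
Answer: -267197/53404 ≈ -5.0033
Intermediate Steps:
C(D) = -7/4 (C(D) = -2 + 1/4 = -7/4)
c(V) = -5
X = -177/316 (X = -177*1/316 = -177/316 ≈ -0.56013)
S = 1/169 (S = (1/(-5 - 8))**2 = (1/(-13))**2 = (-1/13)**2 = 1/169 ≈ 0.0059172)
c(-6) + X*S = -5 - 177/316*1/169 = -5 - 177/53404 = -267197/53404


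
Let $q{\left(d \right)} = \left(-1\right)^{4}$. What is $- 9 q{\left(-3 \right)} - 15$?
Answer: $-24$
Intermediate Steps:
$q{\left(d \right)} = 1$
$- 9 q{\left(-3 \right)} - 15 = \left(-9\right) 1 - 15 = -9 - 15 = -24$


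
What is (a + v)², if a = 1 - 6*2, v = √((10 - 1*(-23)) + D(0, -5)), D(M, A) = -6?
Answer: 148 - 66*√3 ≈ 33.685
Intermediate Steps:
v = 3*√3 (v = √((10 - 1*(-23)) - 6) = √((10 + 23) - 6) = √(33 - 6) = √27 = 3*√3 ≈ 5.1962)
a = -11 (a = 1 - 12 = -11)
(a + v)² = (-11 + 3*√3)²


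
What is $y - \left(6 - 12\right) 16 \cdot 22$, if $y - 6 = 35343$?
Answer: $37461$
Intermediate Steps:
$y = 35349$ ($y = 6 + 35343 = 35349$)
$y - \left(6 - 12\right) 16 \cdot 22 = 35349 - \left(6 - 12\right) 16 \cdot 22 = 35349 - \left(-6\right) 16 \cdot 22 = 35349 - \left(-96\right) 22 = 35349 - -2112 = 35349 + 2112 = 37461$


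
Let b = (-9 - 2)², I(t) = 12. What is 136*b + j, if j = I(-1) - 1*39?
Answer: 16429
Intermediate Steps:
b = 121 (b = (-11)² = 121)
j = -27 (j = 12 - 1*39 = 12 - 39 = -27)
136*b + j = 136*121 - 27 = 16456 - 27 = 16429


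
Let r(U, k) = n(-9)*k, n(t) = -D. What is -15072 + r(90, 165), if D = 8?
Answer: -16392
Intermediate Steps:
n(t) = -8 (n(t) = -1*8 = -8)
r(U, k) = -8*k
-15072 + r(90, 165) = -15072 - 8*165 = -15072 - 1320 = -16392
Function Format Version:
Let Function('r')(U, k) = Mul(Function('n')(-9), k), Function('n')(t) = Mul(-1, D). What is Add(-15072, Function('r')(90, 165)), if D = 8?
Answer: -16392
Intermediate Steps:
Function('n')(t) = -8 (Function('n')(t) = Mul(-1, 8) = -8)
Function('r')(U, k) = Mul(-8, k)
Add(-15072, Function('r')(90, 165)) = Add(-15072, Mul(-8, 165)) = Add(-15072, -1320) = -16392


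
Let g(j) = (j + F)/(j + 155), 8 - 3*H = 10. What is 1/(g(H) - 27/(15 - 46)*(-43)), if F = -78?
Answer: -14353/544859 ≈ -0.026343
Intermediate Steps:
H = -⅔ (H = 8/3 - ⅓*10 = 8/3 - 10/3 = -⅔ ≈ -0.66667)
g(j) = (-78 + j)/(155 + j) (g(j) = (j - 78)/(j + 155) = (-78 + j)/(155 + j))
1/(g(H) - 27/(15 - 46)*(-43)) = 1/((-78 - ⅔)/(155 - ⅔) - 27/(15 - 46)*(-43)) = 1/(-236/3/(463/3) - 27/(-31)*(-43)) = 1/((3/463)*(-236/3) - 27*(-1/31)*(-43)) = 1/(-236/463 + (27/31)*(-43)) = 1/(-236/463 - 1161/31) = 1/(-544859/14353) = -14353/544859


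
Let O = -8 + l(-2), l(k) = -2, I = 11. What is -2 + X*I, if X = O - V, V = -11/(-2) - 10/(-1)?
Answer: -565/2 ≈ -282.50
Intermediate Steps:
V = 31/2 (V = -11*(-½) - 10*(-1) = 11/2 + 10 = 31/2 ≈ 15.500)
O = -10 (O = -8 - 2 = -10)
X = -51/2 (X = -10 - 1*31/2 = -10 - 31/2 = -51/2 ≈ -25.500)
-2 + X*I = -2 - 51/2*11 = -2 - 561/2 = -565/2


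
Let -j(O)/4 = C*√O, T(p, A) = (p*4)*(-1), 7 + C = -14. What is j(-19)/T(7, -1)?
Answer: -3*I*√19 ≈ -13.077*I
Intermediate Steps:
C = -21 (C = -7 - 14 = -21)
T(p, A) = -4*p (T(p, A) = (4*p)*(-1) = -4*p)
j(O) = 84*√O (j(O) = -(-84)*√O = 84*√O)
j(-19)/T(7, -1) = (84*√(-19))/((-4*7)) = (84*(I*√19))/(-28) = (84*I*√19)*(-1/28) = -3*I*√19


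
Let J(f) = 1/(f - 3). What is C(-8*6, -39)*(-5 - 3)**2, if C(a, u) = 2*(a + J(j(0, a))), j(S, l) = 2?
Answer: -6272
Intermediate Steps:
J(f) = 1/(-3 + f)
C(a, u) = -2 + 2*a (C(a, u) = 2*(a + 1/(-3 + 2)) = 2*(a + 1/(-1)) = 2*(a - 1) = 2*(-1 + a) = -2 + 2*a)
C(-8*6, -39)*(-5 - 3)**2 = (-2 + 2*(-8*6))*(-5 - 3)**2 = (-2 + 2*(-48))*(-8)**2 = (-2 - 96)*64 = -98*64 = -6272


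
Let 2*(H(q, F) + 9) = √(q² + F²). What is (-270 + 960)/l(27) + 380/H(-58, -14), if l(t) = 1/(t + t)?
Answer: 30146760/809 + 380*√890/809 ≈ 37278.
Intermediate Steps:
H(q, F) = -9 + √(F² + q²)/2 (H(q, F) = -9 + √(q² + F²)/2 = -9 + √(F² + q²)/2)
l(t) = 1/(2*t)
(-270 + 960)/l(27) + 380/H(-58, -14) = (-270 + 960)/(((½)/27)) + 380/(-9 + √((-14)² + (-58)²)/2) = 690/(((½)*(1/27))) + 380/(-9 + √(196 + 3364)/2) = 690/(1/54) + 380/(-9 + √3560/2) = 690*54 + 380/(-9 + (2*√890)/2) = 37260 + 380/(-9 + √890)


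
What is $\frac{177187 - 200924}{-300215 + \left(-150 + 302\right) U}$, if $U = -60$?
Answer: $\frac{23737}{309335} \approx 0.076736$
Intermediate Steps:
$\frac{177187 - 200924}{-300215 + \left(-150 + 302\right) U} = \frac{177187 - 200924}{-300215 + \left(-150 + 302\right) \left(-60\right)} = - \frac{23737}{-300215 + 152 \left(-60\right)} = - \frac{23737}{-300215 - 9120} = - \frac{23737}{-309335} = \left(-23737\right) \left(- \frac{1}{309335}\right) = \frac{23737}{309335}$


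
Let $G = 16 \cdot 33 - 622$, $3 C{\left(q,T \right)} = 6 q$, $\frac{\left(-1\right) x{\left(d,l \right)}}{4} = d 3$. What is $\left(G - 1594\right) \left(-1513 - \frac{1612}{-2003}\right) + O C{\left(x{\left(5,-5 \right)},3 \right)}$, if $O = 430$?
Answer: $\frac{5009473976}{2003} \approx 2.501 \cdot 10^{6}$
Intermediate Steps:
$x{\left(d,l \right)} = - 12 d$ ($x{\left(d,l \right)} = - 4 d 3 = - 4 \cdot 3 d = - 12 d$)
$C{\left(q,T \right)} = 2 q$ ($C{\left(q,T \right)} = \frac{6 q}{3} = 2 q$)
$G = -94$ ($G = 528 - 622 = -94$)
$\left(G - 1594\right) \left(-1513 - \frac{1612}{-2003}\right) + O C{\left(x{\left(5,-5 \right)},3 \right)} = \left(-94 - 1594\right) \left(-1513 - \frac{1612}{-2003}\right) + 430 \cdot 2 \left(\left(-12\right) 5\right) = - 1688 \left(-1513 - - \frac{1612}{2003}\right) + 430 \cdot 2 \left(-60\right) = - 1688 \left(-1513 + \frac{1612}{2003}\right) + 430 \left(-120\right) = \left(-1688\right) \left(- \frac{3028927}{2003}\right) - 51600 = \frac{5112828776}{2003} - 51600 = \frac{5009473976}{2003}$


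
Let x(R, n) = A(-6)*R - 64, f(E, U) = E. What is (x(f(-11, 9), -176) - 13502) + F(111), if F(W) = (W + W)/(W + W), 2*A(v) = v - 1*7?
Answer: -26987/2 ≈ -13494.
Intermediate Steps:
A(v) = -7/2 + v/2 (A(v) = (v - 1*7)/2 = (v - 7)/2 = (-7 + v)/2 = -7/2 + v/2)
x(R, n) = -64 - 13*R/2 (x(R, n) = (-7/2 + (1/2)*(-6))*R - 64 = (-7/2 - 3)*R - 64 = -13*R/2 - 64 = -64 - 13*R/2)
F(W) = 1 (F(W) = (2*W)/((2*W)) = (2*W)*(1/(2*W)) = 1)
(x(f(-11, 9), -176) - 13502) + F(111) = ((-64 - 13/2*(-11)) - 13502) + 1 = ((-64 + 143/2) - 13502) + 1 = (15/2 - 13502) + 1 = -26989/2 + 1 = -26987/2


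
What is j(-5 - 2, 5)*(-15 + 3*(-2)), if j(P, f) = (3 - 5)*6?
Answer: 252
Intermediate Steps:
j(P, f) = -12 (j(P, f) = -2*6 = -12)
j(-5 - 2, 5)*(-15 + 3*(-2)) = -12*(-15 + 3*(-2)) = -12*(-15 - 6) = -12*(-21) = 252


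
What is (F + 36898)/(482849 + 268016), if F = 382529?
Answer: 419427/750865 ≈ 0.55859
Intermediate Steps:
(F + 36898)/(482849 + 268016) = (382529 + 36898)/(482849 + 268016) = 419427/750865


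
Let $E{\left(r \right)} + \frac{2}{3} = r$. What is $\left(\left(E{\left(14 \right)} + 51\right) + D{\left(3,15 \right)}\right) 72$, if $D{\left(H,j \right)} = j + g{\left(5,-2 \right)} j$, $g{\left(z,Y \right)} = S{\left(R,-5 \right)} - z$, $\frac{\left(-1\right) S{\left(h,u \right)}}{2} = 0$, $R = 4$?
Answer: $312$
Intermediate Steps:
$S{\left(h,u \right)} = 0$ ($S{\left(h,u \right)} = \left(-2\right) 0 = 0$)
$g{\left(z,Y \right)} = - z$ ($g{\left(z,Y \right)} = 0 - z = - z$)
$E{\left(r \right)} = - \frac{2}{3} + r$
$D{\left(H,j \right)} = - 4 j$ ($D{\left(H,j \right)} = j + \left(-1\right) 5 j = j - 5 j = - 4 j$)
$\left(\left(E{\left(14 \right)} + 51\right) + D{\left(3,15 \right)}\right) 72 = \left(\left(\left(- \frac{2}{3} + 14\right) + 51\right) - 60\right) 72 = \left(\left(\frac{40}{3} + 51\right) - 60\right) 72 = \left(\frac{193}{3} - 60\right) 72 = \frac{13}{3} \cdot 72 = 312$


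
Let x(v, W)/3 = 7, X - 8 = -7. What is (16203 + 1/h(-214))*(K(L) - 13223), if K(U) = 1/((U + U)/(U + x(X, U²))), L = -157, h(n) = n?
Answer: -7198209871863/33598 ≈ -2.1425e+8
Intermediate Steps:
X = 1 (X = 8 - 7 = 1)
x(v, W) = 21 (x(v, W) = 3*7 = 21)
K(U) = (21 + U)/(2*U) (K(U) = 1/((U + U)/(U + 21)) = 1/((2*U)/(21 + U)) = 1/(2*U/(21 + U)) = (21 + U)/(2*U))
(16203 + 1/h(-214))*(K(L) - 13223) = (16203 + 1/(-214))*((½)*(21 - 157)/(-157) - 13223) = (16203 - 1/214)*((½)*(-1/157)*(-136) - 13223) = 3467441*(68/157 - 13223)/214 = (3467441/214)*(-2075943/157) = -7198209871863/33598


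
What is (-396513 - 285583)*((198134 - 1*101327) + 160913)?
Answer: -175789781120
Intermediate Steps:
(-396513 - 285583)*((198134 - 1*101327) + 160913) = -682096*((198134 - 101327) + 160913) = -682096*(96807 + 160913) = -682096*257720 = -175789781120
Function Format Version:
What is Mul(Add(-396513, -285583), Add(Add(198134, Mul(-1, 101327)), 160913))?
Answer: -175789781120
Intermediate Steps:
Mul(Add(-396513, -285583), Add(Add(198134, Mul(-1, 101327)), 160913)) = Mul(-682096, Add(Add(198134, -101327), 160913)) = Mul(-682096, Add(96807, 160913)) = Mul(-682096, 257720) = -175789781120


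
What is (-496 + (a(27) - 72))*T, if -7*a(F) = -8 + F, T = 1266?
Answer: -5057670/7 ≈ -7.2252e+5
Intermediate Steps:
a(F) = 8/7 - F/7 (a(F) = -(-8 + F)/7 = 8/7 - F/7)
(-496 + (a(27) - 72))*T = (-496 + ((8/7 - 1/7*27) - 72))*1266 = (-496 + ((8/7 - 27/7) - 72))*1266 = (-496 + (-19/7 - 72))*1266 = (-496 - 523/7)*1266 = -3995/7*1266 = -5057670/7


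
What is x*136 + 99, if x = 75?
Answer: 10299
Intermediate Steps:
x*136 + 99 = 75*136 + 99 = 10200 + 99 = 10299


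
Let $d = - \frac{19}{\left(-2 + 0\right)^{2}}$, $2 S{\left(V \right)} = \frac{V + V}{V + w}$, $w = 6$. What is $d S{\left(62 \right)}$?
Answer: $- \frac{589}{136} \approx -4.3309$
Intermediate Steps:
$S{\left(V \right)} = \frac{V}{6 + V}$ ($S{\left(V \right)} = \frac{\left(V + V\right) \frac{1}{V + 6}}{2} = \frac{2 V \frac{1}{6 + V}}{2} = \frac{V}{6 + V}$)
$d = - \frac{19}{4}$ ($d = - \frac{19}{\left(-2\right)^{2}} = - \frac{19}{4} \approx -4.75$)
$d S{\left(62 \right)} = - \frac{19 \frac{62}{6 + 62}}{4} = - \frac{19 \cdot \frac{62}{68}}{4} = - \frac{19 \cdot 62 \cdot \frac{1}{68}}{4} = \left(- \frac{19}{4}\right) \frac{31}{34} = - \frac{589}{136}$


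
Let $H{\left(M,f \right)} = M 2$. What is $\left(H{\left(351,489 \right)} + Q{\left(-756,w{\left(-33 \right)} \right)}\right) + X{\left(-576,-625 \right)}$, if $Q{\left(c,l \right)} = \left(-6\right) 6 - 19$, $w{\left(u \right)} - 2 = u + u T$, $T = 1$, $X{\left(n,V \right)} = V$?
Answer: $22$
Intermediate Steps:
$H{\left(M,f \right)} = 2 M$
$w{\left(u \right)} = 2 + 2 u$ ($w{\left(u \right)} = 2 + \left(u + u 1\right) = 2 + \left(u + u\right) = 2 + 2 u$)
$Q{\left(c,l \right)} = -55$ ($Q{\left(c,l \right)} = -36 - 19 = -55$)
$\left(H{\left(351,489 \right)} + Q{\left(-756,w{\left(-33 \right)} \right)}\right) + X{\left(-576,-625 \right)} = \left(2 \cdot 351 - 55\right) - 625 = \left(702 - 55\right) - 625 = 647 - 625 = 22$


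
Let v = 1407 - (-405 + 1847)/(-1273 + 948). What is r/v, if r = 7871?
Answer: 2558075/458717 ≈ 5.5766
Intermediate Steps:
v = 458717/325 (v = 1407 - 1442/(-325) = 1407 - 1442*(-1)/325 = 1407 - 1*(-1442/325) = 1407 + 1442/325 = 458717/325 ≈ 1411.4)
r/v = 7871/(458717/325) = 7871*(325/458717) = 2558075/458717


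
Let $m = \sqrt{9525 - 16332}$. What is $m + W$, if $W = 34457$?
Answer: $34457 + i \sqrt{6807} \approx 34457.0 + 82.505 i$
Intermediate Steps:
$m = i \sqrt{6807}$ ($m = \sqrt{-6807} = i \sqrt{6807} \approx 82.505 i$)
$m + W = i \sqrt{6807} + 34457 = 34457 + i \sqrt{6807}$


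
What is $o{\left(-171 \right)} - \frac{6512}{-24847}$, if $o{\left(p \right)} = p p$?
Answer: $\frac{726557639}{24847} \approx 29241.0$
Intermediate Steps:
$o{\left(p \right)} = p^{2}$
$o{\left(-171 \right)} - \frac{6512}{-24847} = \left(-171\right)^{2} - \frac{6512}{-24847} = 29241 - - \frac{6512}{24847} = 29241 + \frac{6512}{24847} = \frac{726557639}{24847}$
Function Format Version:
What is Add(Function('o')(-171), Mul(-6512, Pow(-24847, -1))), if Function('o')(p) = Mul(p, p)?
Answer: Rational(726557639, 24847) ≈ 29241.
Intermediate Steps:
Function('o')(p) = Pow(p, 2)
Add(Function('o')(-171), Mul(-6512, Pow(-24847, -1))) = Add(Pow(-171, 2), Mul(-6512, Pow(-24847, -1))) = Add(29241, Mul(-6512, Rational(-1, 24847))) = Add(29241, Rational(6512, 24847)) = Rational(726557639, 24847)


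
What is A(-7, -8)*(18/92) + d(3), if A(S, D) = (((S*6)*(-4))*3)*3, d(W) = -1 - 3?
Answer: 6712/23 ≈ 291.83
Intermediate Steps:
d(W) = -4
A(S, D) = -216*S (A(S, D) = (((6*S)*(-4))*3)*3 = (-24*S*3)*3 = -72*S*3 = -216*S)
A(-7, -8)*(18/92) + d(3) = (-216*(-7))*(18/92) - 4 = 1512*(18*(1/92)) - 4 = 1512*(9/46) - 4 = 6804/23 - 4 = 6712/23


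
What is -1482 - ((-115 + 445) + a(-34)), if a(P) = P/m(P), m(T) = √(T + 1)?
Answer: -1812 - 34*I*√33/33 ≈ -1812.0 - 5.9186*I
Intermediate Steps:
m(T) = √(1 + T)
a(P) = P/√(1 + P) (a(P) = P/(√(1 + P)) = P/√(1 + P))
-1482 - ((-115 + 445) + a(-34)) = -1482 - ((-115 + 445) - 34/√(1 - 34)) = -1482 - (330 - (-34)*I*√33/33) = -1482 - (330 + 34*I*√33/33) = -1482 + (-330 - 34*I*√33/33) = -1812 - 34*I*√33/33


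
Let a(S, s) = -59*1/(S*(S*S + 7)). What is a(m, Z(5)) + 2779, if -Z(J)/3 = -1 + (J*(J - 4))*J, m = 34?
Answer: 109887159/39542 ≈ 2779.0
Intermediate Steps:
Z(J) = 3 - 3*J²*(-4 + J) (Z(J) = -3*(-1 + (J*(J - 4))*J) = -3*(-1 + (J*(-4 + J))*J) = -3*(-1 + J²*(-4 + J)) = 3 - 3*J²*(-4 + J))
a(S, s) = -59/(S*(7 + S²)) (a(S, s) = -59*1/(S*(S² + 7)) = -59*1/(S*(7 + S²)) = -59/(S*(7 + S²)))
a(m, Z(5)) + 2779 = -59/(34*(7 + 34²)) + 2779 = -59*1/34/(7 + 1156) + 2779 = -59*1/34/1163 + 2779 = -59*1/34*1/1163 + 2779 = -59/39542 + 2779 = 109887159/39542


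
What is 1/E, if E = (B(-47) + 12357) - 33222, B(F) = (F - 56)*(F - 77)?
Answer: -1/8093 ≈ -0.00012356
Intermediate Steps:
B(F) = (-77 + F)*(-56 + F) (B(F) = (-56 + F)*(-77 + F) = (-77 + F)*(-56 + F))
E = -8093 (E = ((4312 + (-47)**2 - 133*(-47)) + 12357) - 33222 = ((4312 + 2209 + 6251) + 12357) - 33222 = (12772 + 12357) - 33222 = 25129 - 33222 = -8093)
1/E = 1/(-8093) = -1/8093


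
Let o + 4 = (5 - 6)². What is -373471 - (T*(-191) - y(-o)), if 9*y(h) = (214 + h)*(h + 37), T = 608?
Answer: -2307407/9 ≈ -2.5638e+5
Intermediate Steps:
o = -3 (o = -4 + (5 - 6)² = -4 + (-1)² = -4 + 1 = -3)
y(h) = (37 + h)*(214 + h)/9 (y(h) = ((214 + h)*(h + 37))/9 = ((214 + h)*(37 + h))/9 = ((37 + h)*(214 + h))/9 = (37 + h)*(214 + h)/9)
-373471 - (T*(-191) - y(-o)) = -373471 - (608*(-191) - (7918/9 + (-1*(-3))²/9 + 251*(-1*(-3))/9)) = -373471 - (-116128 - (7918/9 + (⅑)*3² + (251/9)*3)) = -373471 - (-116128 - (7918/9 + (⅑)*9 + 251/3)) = -373471 - (-116128 - (7918/9 + 1 + 251/3)) = -373471 - (-116128 - 1*8680/9) = -373471 - (-116128 - 8680/9) = -373471 - 1*(-1053832/9) = -373471 + 1053832/9 = -2307407/9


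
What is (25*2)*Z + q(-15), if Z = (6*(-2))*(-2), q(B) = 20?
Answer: 1220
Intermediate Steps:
Z = 24 (Z = -12*(-2) = 24)
(25*2)*Z + q(-15) = (25*2)*24 + 20 = 50*24 + 20 = 1200 + 20 = 1220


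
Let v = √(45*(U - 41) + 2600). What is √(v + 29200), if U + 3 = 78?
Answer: √(29200 + √4130) ≈ 171.07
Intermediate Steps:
U = 75 (U = -3 + 78 = 75)
v = √4130 (v = √(45*(75 - 41) + 2600) = √(45*34 + 2600) = √(1530 + 2600) = √4130 ≈ 64.265)
√(v + 29200) = √(√4130 + 29200) = √(29200 + √4130)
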